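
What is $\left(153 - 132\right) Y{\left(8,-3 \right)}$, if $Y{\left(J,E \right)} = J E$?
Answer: $-504$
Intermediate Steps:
$Y{\left(J,E \right)} = E J$
$\left(153 - 132\right) Y{\left(8,-3 \right)} = \left(153 - 132\right) \left(\left(-3\right) 8\right) = 21 \left(-24\right) = -504$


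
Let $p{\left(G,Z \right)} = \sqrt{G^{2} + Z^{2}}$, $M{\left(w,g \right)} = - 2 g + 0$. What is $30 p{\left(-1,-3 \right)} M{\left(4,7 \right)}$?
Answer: $- 420 \sqrt{10} \approx -1328.2$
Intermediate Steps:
$M{\left(w,g \right)} = - 2 g$
$30 p{\left(-1,-3 \right)} M{\left(4,7 \right)} = 30 \sqrt{\left(-1\right)^{2} + \left(-3\right)^{2}} \left(\left(-2\right) 7\right) = 30 \sqrt{1 + 9} \left(-14\right) = 30 \sqrt{10} \left(-14\right) = - 420 \sqrt{10}$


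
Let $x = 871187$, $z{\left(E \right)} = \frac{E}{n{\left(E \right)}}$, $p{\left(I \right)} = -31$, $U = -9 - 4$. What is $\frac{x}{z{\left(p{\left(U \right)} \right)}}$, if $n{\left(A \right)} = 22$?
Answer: $- \frac{19166114}{31} \approx -6.1826 \cdot 10^{5}$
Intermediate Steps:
$U = -13$
$z{\left(E \right)} = \frac{E}{22}$
$\frac{x}{z{\left(p{\left(U \right)} \right)}} = \frac{871187}{\frac{1}{22} \left(-31\right)} = \frac{871187}{- \frac{31}{22}} = 871187 \left(- \frac{22}{31}\right) = - \frac{19166114}{31}$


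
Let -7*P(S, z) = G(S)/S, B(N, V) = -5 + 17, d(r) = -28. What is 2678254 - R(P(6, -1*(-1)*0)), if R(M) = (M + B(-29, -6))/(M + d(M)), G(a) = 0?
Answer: 18747781/7 ≈ 2.6783e+6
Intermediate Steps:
B(N, V) = 12
P(S, z) = 0 (P(S, z) = -0/S = -⅐*0 = 0)
R(M) = (12 + M)/(-28 + M) (R(M) = (M + 12)/(M - 28) = (12 + M)/(-28 + M))
2678254 - R(P(6, -1*(-1)*0)) = 2678254 - (12 + 0)/(-28 + 0) = 2678254 - 12/(-28) = 2678254 - (-1)*12/28 = 2678254 - 1*(-3/7) = 2678254 + 3/7 = 18747781/7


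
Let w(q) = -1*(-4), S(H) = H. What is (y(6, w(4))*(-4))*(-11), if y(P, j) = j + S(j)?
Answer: 352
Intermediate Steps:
w(q) = 4
y(P, j) = 2*j (y(P, j) = j + j = 2*j)
(y(6, w(4))*(-4))*(-11) = ((2*4)*(-4))*(-11) = (8*(-4))*(-11) = -32*(-11) = 352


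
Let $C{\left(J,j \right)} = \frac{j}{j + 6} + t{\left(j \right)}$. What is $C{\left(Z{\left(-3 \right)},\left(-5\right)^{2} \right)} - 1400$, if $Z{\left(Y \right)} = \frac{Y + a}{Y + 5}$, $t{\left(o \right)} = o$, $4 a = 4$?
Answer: $- \frac{42600}{31} \approx -1374.2$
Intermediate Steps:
$a = 1$ ($a = \frac{1}{4} \cdot 4 = 1$)
$Z{\left(Y \right)} = \frac{1 + Y}{5 + Y}$ ($Z{\left(Y \right)} = \frac{Y + 1}{Y + 5} = \frac{1 + Y}{5 + Y}$)
$C{\left(J,j \right)} = j + \frac{j}{6 + j}$ ($C{\left(J,j \right)} = \frac{j}{j + 6} + j = \frac{j}{6 + j} + j = j + \frac{j}{6 + j}$)
$C{\left(Z{\left(-3 \right)},\left(-5\right)^{2} \right)} - 1400 = \frac{\left(-5\right)^{2} \left(7 + \left(-5\right)^{2}\right)}{6 + \left(-5\right)^{2}} - 1400 = \frac{25 \left(7 + 25\right)}{6 + 25} - 1400 = 25 \cdot \frac{1}{31} \cdot 32 - 1400 = \frac{800}{31} - 1400 = - \frac{42600}{31}$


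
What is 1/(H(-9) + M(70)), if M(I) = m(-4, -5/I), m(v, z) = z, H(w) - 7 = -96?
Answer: -14/1247 ≈ -0.011227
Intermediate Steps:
H(w) = -89 (H(w) = 7 - 96 = -89)
M(I) = -5/I
1/(H(-9) + M(70)) = 1/(-89 - 5/70) = 1/(-89 - 5*1/70) = 1/(-89 - 1/14) = 1/(-1247/14) = -14/1247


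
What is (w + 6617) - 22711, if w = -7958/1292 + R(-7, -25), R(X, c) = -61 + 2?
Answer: -10438817/646 ≈ -16159.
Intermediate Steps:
R(X, c) = -59
w = -42093/646 (w = -7958/1292 - 59 = -7958*1/1292 - 59 = -3979/646 - 59 = -42093/646 ≈ -65.159)
(w + 6617) - 22711 = (-42093/646 + 6617) - 22711 = 4232489/646 - 22711 = -10438817/646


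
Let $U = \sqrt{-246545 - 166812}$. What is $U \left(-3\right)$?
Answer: $- 3 i \sqrt{413357} \approx - 1928.8 i$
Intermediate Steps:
$U = i \sqrt{413357}$ ($U = \sqrt{-413357} = i \sqrt{413357} \approx 642.93 i$)
$U \left(-3\right) = i \sqrt{413357} \left(-3\right) = - 3 i \sqrt{413357}$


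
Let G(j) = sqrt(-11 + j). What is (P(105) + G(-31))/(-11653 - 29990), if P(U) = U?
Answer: -5/1983 - I*sqrt(42)/41643 ≈ -0.0025214 - 0.00015563*I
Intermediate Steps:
(P(105) + G(-31))/(-11653 - 29990) = (105 + sqrt(-11 - 31))/(-11653 - 29990) = (105 + sqrt(-42))/(-41643) = (105 + I*sqrt(42))*(-1/41643) = -5/1983 - I*sqrt(42)/41643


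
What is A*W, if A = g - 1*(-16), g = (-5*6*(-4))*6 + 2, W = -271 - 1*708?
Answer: -722502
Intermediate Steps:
W = -979 (W = -271 - 708 = -979)
g = 722 (g = -30*(-4)*6 + 2 = 120*6 + 2 = 720 + 2 = 722)
A = 738 (A = 722 - 1*(-16) = 722 + 16 = 738)
A*W = 738*(-979) = -722502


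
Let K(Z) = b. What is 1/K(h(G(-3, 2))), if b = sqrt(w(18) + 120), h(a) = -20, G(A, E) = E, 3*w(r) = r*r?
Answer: sqrt(57)/114 ≈ 0.066227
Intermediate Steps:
w(r) = r**2/3 (w(r) = (r*r)/3 = r**2/3)
b = 2*sqrt(57) (b = sqrt((1/3)*18**2 + 120) = sqrt((1/3)*324 + 120) = sqrt(108 + 120) = sqrt(228) = 2*sqrt(57) ≈ 15.100)
K(Z) = 2*sqrt(57)
1/K(h(G(-3, 2))) = 1/(2*sqrt(57)) = sqrt(57)/114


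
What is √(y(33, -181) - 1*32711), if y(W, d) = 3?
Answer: 2*I*√8177 ≈ 180.85*I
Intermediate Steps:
√(y(33, -181) - 1*32711) = √(3 - 1*32711) = √(3 - 32711) = √(-32708) = 2*I*√8177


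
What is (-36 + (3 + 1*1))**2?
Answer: 1024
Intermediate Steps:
(-36 + (3 + 1*1))**2 = (-36 + (3 + 1))**2 = (-36 + 4)**2 = (-32)**2 = 1024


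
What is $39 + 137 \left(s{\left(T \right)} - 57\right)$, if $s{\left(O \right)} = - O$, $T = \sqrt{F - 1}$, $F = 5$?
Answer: $-8044$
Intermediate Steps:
$T = 2$ ($T = \sqrt{5 - 1} = \sqrt{4} = 2$)
$39 + 137 \left(s{\left(T \right)} - 57\right) = 39 + 137 \left(\left(-1\right) 2 - 57\right) = 39 + 137 \left(-2 - 57\right) = 39 + 137 \left(-59\right) = 39 - 8083 = -8044$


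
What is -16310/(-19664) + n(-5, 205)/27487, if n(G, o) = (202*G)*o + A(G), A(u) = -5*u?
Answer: -1811313315/270252184 ≈ -6.7023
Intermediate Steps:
n(G, o) = -5*G + 202*G*o (n(G, o) = (202*G)*o - 5*G = 202*G*o - 5*G = -5*G + 202*G*o)
-16310/(-19664) + n(-5, 205)/27487 = -16310/(-19664) - 5*(-5 + 202*205)/27487 = -16310*(-1/19664) - 5*(-5 + 41410)*(1/27487) = 8155/9832 - 5*41405*(1/27487) = 8155/9832 - 207025*1/27487 = 8155/9832 - 207025/27487 = -1811313315/270252184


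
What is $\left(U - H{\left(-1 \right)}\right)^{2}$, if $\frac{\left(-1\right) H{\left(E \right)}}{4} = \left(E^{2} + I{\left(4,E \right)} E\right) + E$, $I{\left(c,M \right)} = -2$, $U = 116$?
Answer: $15376$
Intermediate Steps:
$H{\left(E \right)} = - 4 E^{2} + 4 E$ ($H{\left(E \right)} = - 4 \left(\left(E^{2} - 2 E\right) + E\right) = - 4 \left(E^{2} - E\right) = - 4 E^{2} + 4 E$)
$\left(U - H{\left(-1 \right)}\right)^{2} = \left(116 - 4 \left(-1\right) \left(1 - -1\right)\right)^{2} = \left(116 - 4 \left(-1\right) \left(1 + 1\right)\right)^{2} = \left(116 - 4 \left(-1\right) 2\right)^{2} = \left(116 - -8\right)^{2} = \left(116 + 8\right)^{2} = 124^{2} = 15376$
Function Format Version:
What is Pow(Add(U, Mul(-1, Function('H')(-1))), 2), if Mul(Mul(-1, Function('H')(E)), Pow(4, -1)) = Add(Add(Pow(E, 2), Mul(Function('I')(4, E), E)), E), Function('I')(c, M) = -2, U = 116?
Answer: 15376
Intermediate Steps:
Function('H')(E) = Add(Mul(-4, Pow(E, 2)), Mul(4, E)) (Function('H')(E) = Mul(-4, Add(Add(Pow(E, 2), Mul(-2, E)), E)) = Mul(-4, Add(Pow(E, 2), Mul(-1, E))) = Add(Mul(-4, Pow(E, 2)), Mul(4, E)))
Pow(Add(U, Mul(-1, Function('H')(-1))), 2) = Pow(Add(116, Mul(-1, Mul(4, -1, Add(1, Mul(-1, -1))))), 2) = Pow(Add(116, Mul(-1, Mul(4, -1, Add(1, 1)))), 2) = Pow(Add(116, Mul(-1, Mul(4, -1, 2))), 2) = Pow(Add(116, Mul(-1, -8)), 2) = Pow(Add(116, 8), 2) = Pow(124, 2) = 15376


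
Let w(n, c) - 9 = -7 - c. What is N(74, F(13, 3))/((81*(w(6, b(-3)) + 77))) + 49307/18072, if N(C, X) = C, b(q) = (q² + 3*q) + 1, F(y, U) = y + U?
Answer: 17381053/6343272 ≈ 2.7401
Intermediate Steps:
F(y, U) = U + y
b(q) = 1 + q² + 3*q
w(n, c) = 2 - c (w(n, c) = 9 + (-7 - c) = 2 - c)
N(74, F(13, 3))/((81*(w(6, b(-3)) + 77))) + 49307/18072 = 74/((81*((2 - (1 + (-3)² + 3*(-3))) + 77))) + 49307/18072 = 74/((81*((2 - (1 + 9 - 9)) + 77))) + 49307*(1/18072) = 74/((81*((2 - 1*1) + 77))) + 49307/18072 = 74/((81*((2 - 1) + 77))) + 49307/18072 = 74/((81*(1 + 77))) + 49307/18072 = 74/((81*78)) + 49307/18072 = 74/6318 + 49307/18072 = 74*(1/6318) + 49307/18072 = 37/3159 + 49307/18072 = 17381053/6343272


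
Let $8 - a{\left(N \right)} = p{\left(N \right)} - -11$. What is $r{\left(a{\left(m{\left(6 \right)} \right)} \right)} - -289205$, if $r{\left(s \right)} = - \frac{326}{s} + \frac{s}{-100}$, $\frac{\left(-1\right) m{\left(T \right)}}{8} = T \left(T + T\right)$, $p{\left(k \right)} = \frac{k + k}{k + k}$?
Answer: $\frac{14464327}{50} \approx 2.8929 \cdot 10^{5}$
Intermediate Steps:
$p{\left(k \right)} = 1$ ($p{\left(k \right)} = \frac{2 k}{2 k} = 2 k \frac{1}{2 k} = 1$)
$m{\left(T \right)} = - 16 T^{2}$ ($m{\left(T \right)} = - 8 T \left(T + T\right) = - 8 T 2 T = - 8 \cdot 2 T^{2} = - 16 T^{2}$)
$a{\left(N \right)} = -4$ ($a{\left(N \right)} = 8 - \left(1 - -11\right) = 8 - \left(1 + 11\right) = 8 - 12 = -4$)
$r{\left(s \right)} = - \frac{326}{s} - \frac{s}{100}$ ($r{\left(s \right)} = - \frac{326}{s} + s \left(- \frac{1}{100}\right) = - \frac{326}{s} - \frac{s}{100}$)
$r{\left(a{\left(m{\left(6 \right)} \right)} \right)} - -289205 = \left(- \frac{326}{-4} - - \frac{1}{25}\right) - -289205 = \left(\left(-326\right) \left(- \frac{1}{4}\right) + \frac{1}{25}\right) + 289205 = \left(\frac{163}{2} + \frac{1}{25}\right) + 289205 = \frac{4077}{50} + 289205 = \frac{14464327}{50}$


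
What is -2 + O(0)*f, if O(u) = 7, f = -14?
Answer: -100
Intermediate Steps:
-2 + O(0)*f = -2 + 7*(-14) = -2 - 98 = -100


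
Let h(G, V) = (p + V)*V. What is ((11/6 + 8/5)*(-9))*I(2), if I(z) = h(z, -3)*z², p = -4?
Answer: -12978/5 ≈ -2595.6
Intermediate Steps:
h(G, V) = V*(-4 + V) (h(G, V) = (-4 + V)*V = V*(-4 + V))
I(z) = 21*z² (I(z) = (-3*(-4 - 3))*z² = (-3*(-7))*z² = 21*z²)
((11/6 + 8/5)*(-9))*I(2) = ((11/6 + 8/5)*(-9))*(21*2²) = ((11*(⅙) + 8*(⅕))*(-9))*(21*4) = ((11/6 + 8/5)*(-9))*84 = ((103/30)*(-9))*84 = -309/10*84 = -12978/5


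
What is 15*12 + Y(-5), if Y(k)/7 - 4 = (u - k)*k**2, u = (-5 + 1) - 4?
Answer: -317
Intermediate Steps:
u = -8 (u = -4 - 4 = -8)
Y(k) = 28 + 7*k**2*(-8 - k) (Y(k) = 28 + 7*((-8 - k)*k**2) = 28 + 7*(k**2*(-8 - k)) = 28 + 7*k**2*(-8 - k))
15*12 + Y(-5) = 15*12 + (28 - 56*(-5)**2 - 7*(-5)**3) = 180 + (28 - 56*25 - 7*(-125)) = 180 + (28 - 1400 + 875) = 180 - 497 = -317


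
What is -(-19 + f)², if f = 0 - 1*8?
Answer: -729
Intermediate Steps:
f = -8 (f = 0 - 8 = -8)
-(-19 + f)² = -(-19 - 8)² = -1*(-27)² = -1*729 = -729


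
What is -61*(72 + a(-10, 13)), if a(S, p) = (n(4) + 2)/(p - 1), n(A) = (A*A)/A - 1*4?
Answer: -26413/6 ≈ -4402.2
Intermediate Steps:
n(A) = -4 + A (n(A) = A²/A - 4 = A - 4 = -4 + A)
a(S, p) = 2/(-1 + p) (a(S, p) = ((-4 + 4) + 2)/(p - 1) = (0 + 2)/(-1 + p) = 2/(-1 + p))
-61*(72 + a(-10, 13)) = -61*(72 + 2/(-1 + 13)) = -61*(72 + 2/12) = -61*(72 + 2*(1/12)) = -61*(72 + ⅙) = -61*433/6 = -26413/6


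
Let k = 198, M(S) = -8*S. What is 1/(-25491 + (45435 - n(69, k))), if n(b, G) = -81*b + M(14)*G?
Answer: 1/47709 ≈ 2.0960e-5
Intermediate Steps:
n(b, G) = -112*G - 81*b (n(b, G) = -81*b + (-8*14)*G = -81*b - 112*G = -112*G - 81*b)
1/(-25491 + (45435 - n(69, k))) = 1/(-25491 + (45435 - (-112*198 - 81*69))) = 1/(-25491 + (45435 - (-22176 - 5589))) = 1/(-25491 + (45435 - 1*(-27765))) = 1/(-25491 + (45435 + 27765)) = 1/(-25491 + 73200) = 1/47709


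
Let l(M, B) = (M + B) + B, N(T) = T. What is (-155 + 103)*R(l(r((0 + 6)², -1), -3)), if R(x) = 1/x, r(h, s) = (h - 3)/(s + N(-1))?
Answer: 104/45 ≈ 2.3111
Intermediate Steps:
r(h, s) = (-3 + h)/(-1 + s) (r(h, s) = (h - 3)/(s - 1) = (-3 + h)/(-1 + s))
l(M, B) = M + 2*B (l(M, B) = (B + M) + B = M + 2*B)
R(x) = 1/x
(-155 + 103)*R(l(r((0 + 6)², -1), -3)) = (-155 + 103)/((-3 + (0 + 6)²)/(-1 - 1) + 2*(-3)) = -52/((-3 + 6²)/(-2) - 6) = -52/(-(-3 + 36)/2 - 6) = -52/(-½*33 - 6) = -52/(-33/2 - 6) = -52/(-45/2) = -52*(-2/45) = 104/45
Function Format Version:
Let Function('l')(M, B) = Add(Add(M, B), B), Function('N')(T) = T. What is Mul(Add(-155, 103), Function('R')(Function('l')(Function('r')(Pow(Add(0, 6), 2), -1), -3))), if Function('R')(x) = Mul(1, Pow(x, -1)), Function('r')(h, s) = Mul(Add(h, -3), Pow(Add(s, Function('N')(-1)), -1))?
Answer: Rational(104, 45) ≈ 2.3111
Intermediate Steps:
Function('r')(h, s) = Mul(Pow(Add(-1, s), -1), Add(-3, h)) (Function('r')(h, s) = Mul(Add(h, -3), Pow(Add(s, -1), -1)) = Mul(Add(-3, h), Pow(Add(-1, s), -1)) = Mul(Pow(Add(-1, s), -1), Add(-3, h)))
Function('l')(M, B) = Add(M, Mul(2, B)) (Function('l')(M, B) = Add(Add(B, M), B) = Add(M, Mul(2, B)))
Function('R')(x) = Pow(x, -1)
Mul(Add(-155, 103), Function('R')(Function('l')(Function('r')(Pow(Add(0, 6), 2), -1), -3))) = Mul(Add(-155, 103), Pow(Add(Mul(Pow(Add(-1, -1), -1), Add(-3, Pow(Add(0, 6), 2))), Mul(2, -3)), -1)) = Mul(-52, Pow(Add(Mul(Pow(-2, -1), Add(-3, Pow(6, 2))), -6), -1)) = Mul(-52, Pow(Add(Mul(Rational(-1, 2), Add(-3, 36)), -6), -1)) = Mul(-52, Pow(Add(Mul(Rational(-1, 2), 33), -6), -1)) = Mul(-52, Pow(Add(Rational(-33, 2), -6), -1)) = Mul(-52, Pow(Rational(-45, 2), -1)) = Mul(-52, Rational(-2, 45)) = Rational(104, 45)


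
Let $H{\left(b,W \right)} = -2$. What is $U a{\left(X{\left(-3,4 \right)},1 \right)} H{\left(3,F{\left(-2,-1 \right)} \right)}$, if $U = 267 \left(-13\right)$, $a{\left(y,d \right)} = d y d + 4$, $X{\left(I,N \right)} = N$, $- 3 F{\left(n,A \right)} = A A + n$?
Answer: $55536$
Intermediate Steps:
$F{\left(n,A \right)} = - \frac{n}{3} - \frac{A^{2}}{3}$ ($F{\left(n,A \right)} = - \frac{A A + n}{3} = - \frac{A^{2} + n}{3} = - \frac{n + A^{2}}{3} = - \frac{n}{3} - \frac{A^{2}}{3}$)
$a{\left(y,d \right)} = 4 + y d^{2}$ ($a{\left(y,d \right)} = y d^{2} + 4 = 4 + y d^{2}$)
$U = -3471$
$U a{\left(X{\left(-3,4 \right)},1 \right)} H{\left(3,F{\left(-2,-1 \right)} \right)} = - 3471 \left(4 + 4 \cdot 1^{2}\right) \left(-2\right) = - 3471 \left(4 + 4 \cdot 1\right) \left(-2\right) = - 3471 \left(4 + 4\right) \left(-2\right) = - 3471 \cdot 8 \left(-2\right) = \left(-3471\right) \left(-16\right) = 55536$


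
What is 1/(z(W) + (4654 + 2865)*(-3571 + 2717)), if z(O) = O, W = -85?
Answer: -1/6421311 ≈ -1.5573e-7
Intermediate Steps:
1/(z(W) + (4654 + 2865)*(-3571 + 2717)) = 1/(-85 + (4654 + 2865)*(-3571 + 2717)) = 1/(-85 + 7519*(-854)) = 1/(-85 - 6421226) = 1/(-6421311) = -1/6421311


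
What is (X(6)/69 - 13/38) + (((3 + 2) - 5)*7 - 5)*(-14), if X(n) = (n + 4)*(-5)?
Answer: 180743/2622 ≈ 68.933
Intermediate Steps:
X(n) = -20 - 5*n (X(n) = (4 + n)*(-5) = -20 - 5*n)
(X(6)/69 - 13/38) + (((3 + 2) - 5)*7 - 5)*(-14) = ((-20 - 5*6)/69 - 13/38) + (((3 + 2) - 5)*7 - 5)*(-14) = ((-20 - 30)*(1/69) - 13*1/38) + ((5 - 5)*7 - 5)*(-14) = (-50*1/69 - 13/38) + (0*7 - 5)*(-14) = (-50/69 - 13/38) + (0 - 5)*(-14) = -2797/2622 - 5*(-14) = -2797/2622 + 70 = 180743/2622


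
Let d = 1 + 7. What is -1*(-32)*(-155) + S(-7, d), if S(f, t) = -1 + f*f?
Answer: -4912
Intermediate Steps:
d = 8
S(f, t) = -1 + f**2
-1*(-32)*(-155) + S(-7, d) = -1*(-32)*(-155) + (-1 + (-7)**2) = 32*(-155) + (-1 + 49) = -4960 + 48 = -4912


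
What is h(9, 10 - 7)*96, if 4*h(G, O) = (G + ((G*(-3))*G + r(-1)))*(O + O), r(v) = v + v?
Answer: -33984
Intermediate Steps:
r(v) = 2*v
h(G, O) = O*(-2 + G - 3*G²)/2 (h(G, O) = ((G + ((G*(-3))*G + 2*(-1)))*(O + O))/4 = ((G + ((-3*G)*G - 2))*(2*O))/4 = ((G + (-3*G² - 2))*(2*O))/4 = ((G + (-2 - 3*G²))*(2*O))/4 = ((-2 + G - 3*G²)*(2*O))/4 = (2*O*(-2 + G - 3*G²))/4 = O*(-2 + G - 3*G²)/2)
h(9, 10 - 7)*96 = ((10 - 7)*(-2 + 9 - 3*9²)/2)*96 = ((½)*3*(-2 + 9 - 3*81))*96 = ((½)*3*(-2 + 9 - 243))*96 = ((½)*3*(-236))*96 = -354*96 = -33984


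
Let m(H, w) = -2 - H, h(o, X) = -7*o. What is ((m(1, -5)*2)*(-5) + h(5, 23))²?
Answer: 25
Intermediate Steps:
((m(1, -5)*2)*(-5) + h(5, 23))² = (((-2 - 1*1)*2)*(-5) - 7*5)² = (((-2 - 1)*2)*(-5) - 35)² = (-3*2*(-5) - 35)² = (-6*(-5) - 35)² = (30 - 35)² = (-5)² = 25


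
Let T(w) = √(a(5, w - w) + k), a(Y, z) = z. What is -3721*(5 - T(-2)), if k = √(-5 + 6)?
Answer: -14884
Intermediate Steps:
k = 1 (k = √1 = 1)
T(w) = 1 (T(w) = √((w - w) + 1) = √(0 + 1) = √1 = 1)
-3721*(5 - T(-2)) = -3721*(5 - 1*1) = -3721*(5 - 1) = -3721*4 = -14884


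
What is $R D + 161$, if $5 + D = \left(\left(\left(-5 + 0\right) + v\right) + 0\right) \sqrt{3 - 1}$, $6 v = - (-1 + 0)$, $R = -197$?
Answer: $1146 + \frac{5713 \sqrt{2}}{6} \approx 2492.6$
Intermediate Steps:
$v = \frac{1}{6}$ ($v = \frac{\left(-1\right) \left(-1 + 0\right)}{6} = \frac{\left(-1\right) \left(-1\right)}{6} = \frac{1}{6} \cdot 1 = \frac{1}{6} \approx 0.16667$)
$D = -5 - \frac{29 \sqrt{2}}{6}$ ($D = -5 + \left(\left(\left(-5 + 0\right) + \frac{1}{6}\right) + 0\right) \sqrt{3 - 1} = -5 + \left(\left(-5 + \frac{1}{6}\right) + 0\right) \sqrt{2} = -5 + \left(- \frac{29}{6} + 0\right) \sqrt{2} = -5 - \frac{29 \sqrt{2}}{6} \approx -11.835$)
$R D + 161 = - 197 \left(-5 - \frac{29 \sqrt{2}}{6}\right) + 161 = \left(985 + \frac{5713 \sqrt{2}}{6}\right) + 161 = 1146 + \frac{5713 \sqrt{2}}{6}$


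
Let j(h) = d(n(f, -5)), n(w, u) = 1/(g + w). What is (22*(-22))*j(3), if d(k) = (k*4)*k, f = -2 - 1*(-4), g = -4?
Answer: -484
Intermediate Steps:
f = 2 (f = -2 + 4 = 2)
n(w, u) = 1/(-4 + w)
d(k) = 4*k² (d(k) = (4*k)*k = 4*k²)
j(h) = 1 (j(h) = 4*(1/(-4 + 2))² = 4*(1/(-2))² = 4*(-½)² = 4*(¼) = 1)
(22*(-22))*j(3) = (22*(-22))*1 = -484*1 = -484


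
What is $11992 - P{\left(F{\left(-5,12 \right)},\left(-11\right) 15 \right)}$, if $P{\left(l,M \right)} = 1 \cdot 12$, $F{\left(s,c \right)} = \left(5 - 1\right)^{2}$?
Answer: $11980$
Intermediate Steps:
$F{\left(s,c \right)} = 16$ ($F{\left(s,c \right)} = 4^{2} = 16$)
$P{\left(l,M \right)} = 12$
$11992 - P{\left(F{\left(-5,12 \right)},\left(-11\right) 15 \right)} = 11992 - 12 = 11980$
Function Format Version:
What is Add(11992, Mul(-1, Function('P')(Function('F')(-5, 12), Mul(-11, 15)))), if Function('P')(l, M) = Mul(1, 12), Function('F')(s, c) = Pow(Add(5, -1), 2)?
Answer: 11980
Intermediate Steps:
Function('F')(s, c) = 16 (Function('F')(s, c) = Pow(4, 2) = 16)
Function('P')(l, M) = 12
Add(11992, Mul(-1, Function('P')(Function('F')(-5, 12), Mul(-11, 15)))) = Add(11992, Mul(-1, 12)) = Add(11992, -12) = 11980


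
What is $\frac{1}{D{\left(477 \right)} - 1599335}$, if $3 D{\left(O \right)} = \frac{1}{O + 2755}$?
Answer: $- \frac{9696}{15507152159} \approx -6.2526 \cdot 10^{-7}$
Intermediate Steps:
$D{\left(O \right)} = \frac{1}{3 \left(2755 + O\right)}$ ($D{\left(O \right)} = \frac{1}{3 \left(O + 2755\right)} = \frac{1}{3 \left(2755 + O\right)}$)
$\frac{1}{D{\left(477 \right)} - 1599335} = \frac{1}{\frac{1}{3 \left(2755 + 477\right)} - 1599335} = \frac{1}{\frac{1}{3 \cdot 3232} - 1599335} = \frac{1}{\frac{1}{3} \cdot \frac{1}{3232} - 1599335} = \frac{1}{\frac{1}{9696} - 1599335} = \frac{1}{- \frac{15507152159}{9696}} = - \frac{9696}{15507152159}$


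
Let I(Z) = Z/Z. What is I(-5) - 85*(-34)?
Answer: 2891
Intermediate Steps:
I(Z) = 1
I(-5) - 85*(-34) = 1 - 85*(-34) = 1 - 1*(-2890) = 1 + 2890 = 2891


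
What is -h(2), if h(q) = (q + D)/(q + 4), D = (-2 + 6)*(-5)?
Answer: 3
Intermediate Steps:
D = -20 (D = 4*(-5) = -20)
h(q) = (-20 + q)/(4 + q) (h(q) = (q - 20)/(q + 4) = (-20 + q)/(4 + q))
-h(2) = -(-20 + 2)/(4 + 2) = -(-18)/6 = -1*(-3) = 3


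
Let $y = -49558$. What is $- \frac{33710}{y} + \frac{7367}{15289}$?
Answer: $\frac{440242988}{378846131} \approx 1.1621$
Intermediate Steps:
$- \frac{33710}{y} + \frac{7367}{15289} = - \frac{33710}{-49558} + \frac{7367}{15289} = \left(-33710\right) \left(- \frac{1}{49558}\right) + 7367 \cdot \frac{1}{15289} = \frac{16855}{24779} + \frac{7367}{15289} = \frac{440242988}{378846131}$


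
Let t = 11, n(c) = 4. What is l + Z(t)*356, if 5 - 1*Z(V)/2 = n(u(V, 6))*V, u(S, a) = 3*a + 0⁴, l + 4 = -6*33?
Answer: -27970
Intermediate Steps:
l = -202 (l = -4 - 6*33 = -4 - 198 = -202)
u(S, a) = 3*a (u(S, a) = 3*a + 0 = 3*a)
Z(V) = 10 - 8*V
l + Z(t)*356 = -202 + (10 - 8*11)*356 = -202 + (10 - 88)*356 = -202 - 78*356 = -202 - 27768 = -27970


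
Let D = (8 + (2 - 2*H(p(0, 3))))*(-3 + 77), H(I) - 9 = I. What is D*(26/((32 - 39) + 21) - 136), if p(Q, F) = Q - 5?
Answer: -138972/7 ≈ -19853.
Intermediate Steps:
p(Q, F) = -5 + Q
H(I) = 9 + I
D = 148 (D = (8 + (2 - 2*(9 + (-5 + 0))))*(-3 + 77) = (8 + (2 - 2*(9 - 5)))*74 = (8 + (2 - 2*4))*74 = (8 + (2 - 8))*74 = (8 - 6)*74 = 2*74 = 148)
D*(26/((32 - 39) + 21) - 136) = 148*(26/((32 - 39) + 21) - 136) = 148*(26/(-7 + 21) - 136) = 148*(26/14 - 136) = 148*(26*(1/14) - 136) = 148*(13/7 - 136) = 148*(-939/7) = -138972/7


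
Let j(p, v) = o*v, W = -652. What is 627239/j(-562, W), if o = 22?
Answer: -627239/14344 ≈ -43.728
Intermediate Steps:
j(p, v) = 22*v
627239/j(-562, W) = 627239/((22*(-652))) = 627239/(-14344) = 627239*(-1/14344) = -627239/14344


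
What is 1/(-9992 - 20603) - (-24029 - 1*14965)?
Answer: 1193021429/30595 ≈ 38994.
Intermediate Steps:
1/(-9992 - 20603) - (-24029 - 1*14965) = 1/(-30595) - (-24029 - 14965) = -1/30595 - 1*(-38994) = -1/30595 + 38994 = 1193021429/30595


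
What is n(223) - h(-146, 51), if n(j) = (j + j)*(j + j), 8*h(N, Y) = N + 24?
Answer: 795725/4 ≈ 1.9893e+5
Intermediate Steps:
h(N, Y) = 3 + N/8 (h(N, Y) = (N + 24)/8 = (24 + N)/8 = 3 + N/8)
n(j) = 4*j² (n(j) = (2*j)*(2*j) = 4*j²)
n(223) - h(-146, 51) = 4*223² - (3 + (⅛)*(-146)) = 4*49729 - (3 - 73/4) = 198916 - 1*(-61/4) = 198916 + 61/4 = 795725/4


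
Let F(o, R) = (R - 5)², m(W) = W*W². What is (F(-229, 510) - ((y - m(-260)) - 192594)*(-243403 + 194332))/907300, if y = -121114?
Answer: 847078185757/907300 ≈ 9.3363e+5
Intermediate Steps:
m(W) = W³
F(o, R) = (-5 + R)²
(F(-229, 510) - ((y - m(-260)) - 192594)*(-243403 + 194332))/907300 = ((-5 + 510)² - ((-121114 - 1*(-260)³) - 192594)*(-243403 + 194332))/907300 = (505² - ((-121114 - 1*(-17576000)) - 192594)*(-49071))*(1/907300) = (255025 - ((-121114 + 17576000) - 192594)*(-49071))*(1/907300) = (255025 - (17454886 - 192594)*(-49071))*(1/907300) = (255025 - 17262292*(-49071))*(1/907300) = (255025 - 1*(-847077930732))*(1/907300) = (255025 + 847077930732)*(1/907300) = 847078185757*(1/907300) = 847078185757/907300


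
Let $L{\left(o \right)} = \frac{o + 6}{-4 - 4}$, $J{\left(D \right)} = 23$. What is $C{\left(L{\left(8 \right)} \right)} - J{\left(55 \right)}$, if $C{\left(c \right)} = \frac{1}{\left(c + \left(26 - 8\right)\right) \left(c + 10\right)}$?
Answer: $- \frac{49319}{2145} \approx -22.993$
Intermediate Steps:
$L{\left(o \right)} = - \frac{3}{4} - \frac{o}{8}$ ($L{\left(o \right)} = \frac{6 + o}{-8} = \left(6 + o\right) \left(- \frac{1}{8}\right) = - \frac{3}{4} - \frac{o}{8}$)
$C{\left(c \right)} = \frac{1}{\left(10 + c\right) \left(18 + c\right)}$ ($C{\left(c \right)} = \frac{1}{\left(c + \left(26 - 8\right)\right) \left(10 + c\right)} = \frac{1}{\left(c + 18\right) \left(10 + c\right)} = \frac{1}{\left(18 + c\right) \left(10 + c\right)} = \frac{1}{\left(10 + c\right) \left(18 + c\right)}$)
$C{\left(L{\left(8 \right)} \right)} - J{\left(55 \right)} = \frac{1}{180 + \left(- \frac{3}{4} - 1\right)^{2} + 28 \left(- \frac{3}{4} - 1\right)} - 23 = \frac{1}{180 + \left(- \frac{7}{4}\right)^{2} + 28 \left(- \frac{7}{4}\right)} - 23 = \frac{1}{180 + \frac{49}{16} - 49} - 23 = \frac{1}{\frac{2145}{16}} - 23 = \frac{16}{2145} - 23 = - \frac{49319}{2145}$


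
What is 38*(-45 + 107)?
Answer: 2356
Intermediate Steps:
38*(-45 + 107) = 38*62 = 2356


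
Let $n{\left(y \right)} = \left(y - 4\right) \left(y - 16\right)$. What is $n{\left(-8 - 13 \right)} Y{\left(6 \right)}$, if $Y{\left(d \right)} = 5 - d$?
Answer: $-925$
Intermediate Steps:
$n{\left(y \right)} = \left(-16 + y\right) \left(-4 + y\right)$ ($n{\left(y \right)} = \left(-4 + y\right) \left(-16 + y\right) = \left(-16 + y\right) \left(-4 + y\right)$)
$n{\left(-8 - 13 \right)} Y{\left(6 \right)} = \left(64 + \left(-8 - 13\right)^{2} - 20 \left(-8 - 13\right)\right) \left(5 - 6\right) = \left(64 + \left(-21\right)^{2} - -420\right) \left(-1\right) = \left(64 + 441 + 420\right) \left(-1\right) = 925 \left(-1\right) = -925$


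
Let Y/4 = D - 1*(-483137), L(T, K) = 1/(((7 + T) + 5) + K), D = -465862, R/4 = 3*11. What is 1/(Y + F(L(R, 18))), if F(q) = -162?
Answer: 1/68938 ≈ 1.4506e-5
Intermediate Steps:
R = 132 (R = 4*(3*11) = 4*33 = 132)
L(T, K) = 1/(12 + K + T) (L(T, K) = 1/((12 + T) + K) = 1/(12 + K + T))
Y = 69100 (Y = 4*(-465862 - 1*(-483137)) = 4*(-465862 + 483137) = 4*17275 = 69100)
1/(Y + F(L(R, 18))) = 1/(69100 - 162) = 1/68938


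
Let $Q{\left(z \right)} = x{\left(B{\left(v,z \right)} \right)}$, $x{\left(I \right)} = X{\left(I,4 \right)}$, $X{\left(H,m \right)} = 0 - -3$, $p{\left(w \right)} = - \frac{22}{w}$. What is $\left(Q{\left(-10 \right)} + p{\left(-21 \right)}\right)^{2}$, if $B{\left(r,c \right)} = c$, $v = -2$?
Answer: $\frac{7225}{441} \approx 16.383$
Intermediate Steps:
$X{\left(H,m \right)} = 3$ ($X{\left(H,m \right)} = 0 + 3 = 3$)
$x{\left(I \right)} = 3$
$Q{\left(z \right)} = 3$
$\left(Q{\left(-10 \right)} + p{\left(-21 \right)}\right)^{2} = \left(3 - \frac{22}{-21}\right)^{2} = \left(3 - - \frac{22}{21}\right)^{2} = \left(3 + \frac{22}{21}\right)^{2} = \left(\frac{85}{21}\right)^{2} = \frac{7225}{441}$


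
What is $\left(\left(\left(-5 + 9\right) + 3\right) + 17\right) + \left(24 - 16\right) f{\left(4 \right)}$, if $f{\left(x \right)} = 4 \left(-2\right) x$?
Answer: $-232$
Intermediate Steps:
$f{\left(x \right)} = - 8 x$
$\left(\left(\left(-5 + 9\right) + 3\right) + 17\right) + \left(24 - 16\right) f{\left(4 \right)} = \left(\left(\left(-5 + 9\right) + 3\right) + 17\right) + \left(24 - 16\right) \left(\left(-8\right) 4\right) = \left(\left(4 + 3\right) + 17\right) + 8 \left(-32\right) = \left(7 + 17\right) - 256 = 24 - 256 = -232$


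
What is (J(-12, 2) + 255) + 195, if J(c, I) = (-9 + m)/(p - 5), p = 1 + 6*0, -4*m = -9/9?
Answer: 7235/16 ≈ 452.19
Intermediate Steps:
m = ¼ (m = -(-9)/(4*9) = -¼*(-1) = ¼ ≈ 0.25000)
p = 1 (p = 1 + 0 = 1)
J(c, I) = 35/16 (J(c, I) = (-9 + ¼)/(1 - 5) = -35/4/(-4) = -35/4*(-¼) = 35/16)
(J(-12, 2) + 255) + 195 = (35/16 + 255) + 195 = 4115/16 + 195 = 7235/16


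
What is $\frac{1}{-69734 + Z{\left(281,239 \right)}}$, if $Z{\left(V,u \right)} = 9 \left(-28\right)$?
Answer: $- \frac{1}{69986} \approx -1.4289 \cdot 10^{-5}$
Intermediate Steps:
$Z{\left(V,u \right)} = -252$
$\frac{1}{-69734 + Z{\left(281,239 \right)}} = \frac{1}{-69734 - 252} = \frac{1}{-69986} = - \frac{1}{69986}$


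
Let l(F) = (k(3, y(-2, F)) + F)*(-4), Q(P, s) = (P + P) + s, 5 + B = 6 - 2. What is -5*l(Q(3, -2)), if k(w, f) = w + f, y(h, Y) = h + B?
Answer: 80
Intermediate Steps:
B = -1 (B = -5 + (6 - 2) = -5 + 4 = -1)
y(h, Y) = -1 + h (y(h, Y) = h - 1 = -1 + h)
Q(P, s) = s + 2*P (Q(P, s) = 2*P + s = s + 2*P)
k(w, f) = f + w
l(F) = -4*F (l(F) = (((-1 - 2) + 3) + F)*(-4) = ((-3 + 3) + F)*(-4) = (0 + F)*(-4) = F*(-4) = -4*F)
-5*l(Q(3, -2)) = -(-20)*(-2 + 2*3) = -(-20)*(-2 + 6) = -(-20)*4 = -5*(-16) = 80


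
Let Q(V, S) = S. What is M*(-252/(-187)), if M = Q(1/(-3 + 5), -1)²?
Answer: 252/187 ≈ 1.3476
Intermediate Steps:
M = 1 (M = (-1)² = 1)
M*(-252/(-187)) = 1*(-252/(-187)) = 1*(-252*(-1/187)) = 1*(252/187) = 252/187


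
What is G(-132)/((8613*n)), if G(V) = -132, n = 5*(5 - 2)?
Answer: -4/3915 ≈ -0.0010217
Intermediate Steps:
n = 15 (n = 5*3 = 15)
G(-132)/((8613*n)) = -132/(8613*15) = -132/129195 = -132*1/129195 = -4/3915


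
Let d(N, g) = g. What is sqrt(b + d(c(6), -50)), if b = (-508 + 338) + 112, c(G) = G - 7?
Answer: 6*I*sqrt(3) ≈ 10.392*I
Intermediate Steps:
c(G) = -7 + G
b = -58 (b = -170 + 112 = -58)
sqrt(b + d(c(6), -50)) = sqrt(-58 - 50) = sqrt(-108) = 6*I*sqrt(3)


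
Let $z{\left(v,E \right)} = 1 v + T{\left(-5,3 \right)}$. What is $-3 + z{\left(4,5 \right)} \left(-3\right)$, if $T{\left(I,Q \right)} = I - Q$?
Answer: $9$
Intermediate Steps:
$z{\left(v,E \right)} = -8 + v$ ($z{\left(v,E \right)} = 1 v - 8 = v - 8 = -8 + v$)
$-3 + z{\left(4,5 \right)} \left(-3\right) = -3 + \left(-8 + 4\right) \left(-3\right) = -3 - -12 = -3 + 12 = 9$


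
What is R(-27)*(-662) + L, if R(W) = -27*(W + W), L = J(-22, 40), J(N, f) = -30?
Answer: -965226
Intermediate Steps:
L = -30
R(W) = -54*W
R(-27)*(-662) + L = -54*(-27)*(-662) - 30 = 1458*(-662) - 30 = -965196 - 30 = -965226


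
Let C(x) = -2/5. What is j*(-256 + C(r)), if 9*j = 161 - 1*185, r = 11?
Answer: 10256/15 ≈ 683.73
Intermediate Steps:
j = -8/3 (j = (161 - 1*185)/9 = (161 - 185)/9 = (1/9)*(-24) = -8/3 ≈ -2.6667)
C(x) = -2/5 (C(x) = -2*1/5 = -2/5)
j*(-256 + C(r)) = -8*(-256 - 2/5)/3 = -8/3*(-1282/5) = 10256/15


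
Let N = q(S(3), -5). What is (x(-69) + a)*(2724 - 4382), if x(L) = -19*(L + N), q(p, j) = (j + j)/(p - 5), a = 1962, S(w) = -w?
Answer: -10774513/2 ≈ -5.3873e+6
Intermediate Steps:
q(p, j) = 2*j/(-5 + p) (q(p, j) = (2*j)/(-5 + p) = 2*j/(-5 + p))
N = 5/4 (N = 2*(-5)/(-5 - 1*3) = 2*(-5)/(-5 - 3) = 2*(-5)/(-8) = 2*(-5)*(-⅛) = 5/4 ≈ 1.2500)
x(L) = -95/4 - 19*L (x(L) = -19*(L + 5/4) = -19*(5/4 + L) = -95/4 - 19*L)
(x(-69) + a)*(2724 - 4382) = ((-95/4 - 19*(-69)) + 1962)*(2724 - 4382) = ((-95/4 + 1311) + 1962)*(-1658) = (5149/4 + 1962)*(-1658) = (12997/4)*(-1658) = -10774513/2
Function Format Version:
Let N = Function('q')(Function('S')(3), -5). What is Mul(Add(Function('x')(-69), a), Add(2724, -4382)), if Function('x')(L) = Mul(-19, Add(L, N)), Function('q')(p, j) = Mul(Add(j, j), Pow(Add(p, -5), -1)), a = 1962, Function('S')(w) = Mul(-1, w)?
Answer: Rational(-10774513, 2) ≈ -5.3873e+6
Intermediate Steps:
Function('q')(p, j) = Mul(2, j, Pow(Add(-5, p), -1)) (Function('q')(p, j) = Mul(Mul(2, j), Pow(Add(-5, p), -1)) = Mul(2, j, Pow(Add(-5, p), -1)))
N = Rational(5, 4) (N = Mul(2, -5, Pow(Add(-5, Mul(-1, 3)), -1)) = Mul(2, -5, Pow(Add(-5, -3), -1)) = Mul(2, -5, Pow(-8, -1)) = Mul(2, -5, Rational(-1, 8)) = Rational(5, 4) ≈ 1.2500)
Function('x')(L) = Add(Rational(-95, 4), Mul(-19, L)) (Function('x')(L) = Mul(-19, Add(L, Rational(5, 4))) = Mul(-19, Add(Rational(5, 4), L)) = Add(Rational(-95, 4), Mul(-19, L)))
Mul(Add(Function('x')(-69), a), Add(2724, -4382)) = Mul(Add(Add(Rational(-95, 4), Mul(-19, -69)), 1962), Add(2724, -4382)) = Mul(Add(Add(Rational(-95, 4), 1311), 1962), -1658) = Mul(Add(Rational(5149, 4), 1962), -1658) = Mul(Rational(12997, 4), -1658) = Rational(-10774513, 2)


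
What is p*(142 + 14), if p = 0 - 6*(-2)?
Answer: 1872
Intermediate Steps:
p = 12 (p = 0 + 12 = 12)
p*(142 + 14) = 12*(142 + 14) = 12*156 = 1872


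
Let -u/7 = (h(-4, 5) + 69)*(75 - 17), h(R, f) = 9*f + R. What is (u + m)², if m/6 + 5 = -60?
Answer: 2029502500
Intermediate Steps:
m = -390 (m = -30 + 6*(-60) = -30 - 360 = -390)
h(R, f) = R + 9*f
u = -44660 (u = -7*((-4 + 9*5) + 69)*(75 - 17) = -7*((-4 + 45) + 69)*58 = -7*(41 + 69)*58 = -770*58 = -7*6380 = -44660)
(u + m)² = (-44660 - 390)² = (-45050)² = 2029502500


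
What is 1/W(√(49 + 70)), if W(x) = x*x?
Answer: 1/119 ≈ 0.0084034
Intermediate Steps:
W(x) = x²
1/W(√(49 + 70)) = 1/((√(49 + 70))²) = 1/((√119)²) = 1/119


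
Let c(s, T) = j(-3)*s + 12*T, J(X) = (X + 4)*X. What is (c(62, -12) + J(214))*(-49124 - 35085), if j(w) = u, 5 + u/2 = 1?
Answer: -3874624508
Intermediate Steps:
J(X) = X*(4 + X) (J(X) = (4 + X)*X = X*(4 + X))
u = -8 (u = -10 + 2*1 = -10 + 2 = -8)
j(w) = -8
c(s, T) = -8*s + 12*T
(c(62, -12) + J(214))*(-49124 - 35085) = ((-8*62 + 12*(-12)) + 214*(4 + 214))*(-49124 - 35085) = ((-496 - 144) + 214*218)*(-84209) = (-640 + 46652)*(-84209) = 46012*(-84209) = -3874624508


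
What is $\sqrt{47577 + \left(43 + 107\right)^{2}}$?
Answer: $\sqrt{70077} \approx 264.72$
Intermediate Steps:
$\sqrt{47577 + \left(43 + 107\right)^{2}} = \sqrt{47577 + 150^{2}} = \sqrt{47577 + 22500} = \sqrt{70077}$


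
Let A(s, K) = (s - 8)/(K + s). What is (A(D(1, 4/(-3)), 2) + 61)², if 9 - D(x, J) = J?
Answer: 5125696/1369 ≈ 3744.1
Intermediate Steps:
D(x, J) = 9 - J
A(s, K) = (-8 + s)/(K + s)
(A(D(1, 4/(-3)), 2) + 61)² = ((-8 + (9 - 4/(-3)))/(2 + (9 - 4/(-3))) + 61)² = ((-8 + (9 - 4*(-1)/3))/(2 + (9 - 4*(-1)/3)) + 61)² = ((-8 + (9 - 1*(-4/3)))/(2 + (9 - 1*(-4/3))) + 61)² = ((-8 + (9 + 4/3))/(2 + (9 + 4/3)) + 61)² = ((-8 + 31/3)/(2 + 31/3) + 61)² = ((7/3)/(37/3) + 61)² = ((3/37)*(7/3) + 61)² = (7/37 + 61)² = (2264/37)² = 5125696/1369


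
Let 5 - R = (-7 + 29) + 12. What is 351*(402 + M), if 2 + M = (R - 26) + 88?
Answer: 151983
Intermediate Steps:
R = -29 (R = 5 - ((-7 + 29) + 12) = 5 - (22 + 12) = 5 - 1*34 = 5 - 34 = -29)
M = 31 (M = -2 + ((-29 - 26) + 88) = -2 + (-55 + 88) = -2 + 33 = 31)
351*(402 + M) = 351*(402 + 31) = 351*433 = 151983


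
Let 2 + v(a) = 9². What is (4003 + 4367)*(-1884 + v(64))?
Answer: -15107850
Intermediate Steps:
v(a) = 79 (v(a) = -2 + 9² = -2 + 81 = 79)
(4003 + 4367)*(-1884 + v(64)) = (4003 + 4367)*(-1884 + 79) = 8370*(-1805) = -15107850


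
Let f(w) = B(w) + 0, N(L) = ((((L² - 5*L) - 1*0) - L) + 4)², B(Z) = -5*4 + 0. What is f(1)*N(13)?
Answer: -180500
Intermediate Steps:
B(Z) = -20 (B(Z) = -20 + 0 = -20)
N(L) = (4 + L² - 6*L)² (N(L) = ((((L² - 5*L) + 0) - L) + 4)² = (((L² - 5*L) - L) + 4)² = ((L² - 6*L) + 4)² = (4 + L² - 6*L)²)
f(w) = -20 (f(w) = -20 + 0 = -20)
f(1)*N(13) = -20*(4 + 13² - 6*13)² = -20*(4 + 169 - 78)² = -20*95² = -20*9025 = -180500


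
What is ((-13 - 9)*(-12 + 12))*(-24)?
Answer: 0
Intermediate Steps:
((-13 - 9)*(-12 + 12))*(-24) = -22*0*(-24) = 0*(-24) = 0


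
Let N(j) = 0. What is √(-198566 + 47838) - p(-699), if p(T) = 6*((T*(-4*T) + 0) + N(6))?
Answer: 11726424 + 2*I*√37682 ≈ 1.1726e+7 + 388.24*I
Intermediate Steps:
p(T) = -24*T² (p(T) = 6*((T*(-4*T) + 0) + 0) = 6*((-4*T² + 0) + 0) = 6*(-4*T² + 0) = 6*(-4*T²) = -24*T²)
√(-198566 + 47838) - p(-699) = √(-198566 + 47838) - (-24)*(-699)² = √(-150728) - (-24)*488601 = 2*I*√37682 - 1*(-11726424) = 2*I*√37682 + 11726424 = 11726424 + 2*I*√37682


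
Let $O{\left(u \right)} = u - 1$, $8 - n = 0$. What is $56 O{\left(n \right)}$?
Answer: $392$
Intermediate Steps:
$n = 8$ ($n = 8 - 0 = 8 + 0 = 8$)
$O{\left(u \right)} = -1 + u$ ($O{\left(u \right)} = u - 1 = -1 + u$)
$56 O{\left(n \right)} = 56 \left(-1 + 8\right) = 56 \cdot 7 = 392$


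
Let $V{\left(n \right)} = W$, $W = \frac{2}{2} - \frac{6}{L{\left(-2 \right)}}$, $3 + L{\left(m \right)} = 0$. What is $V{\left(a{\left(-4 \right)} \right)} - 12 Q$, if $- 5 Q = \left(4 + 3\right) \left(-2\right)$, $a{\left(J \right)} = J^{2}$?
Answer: $- \frac{153}{5} \approx -30.6$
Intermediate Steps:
$Q = \frac{14}{5}$ ($Q = - \frac{\left(4 + 3\right) \left(-2\right)}{5} = - \frac{7 \left(-2\right)}{5} = \left(- \frac{1}{5}\right) \left(-14\right) = \frac{14}{5} \approx 2.8$)
$L{\left(m \right)} = -3$ ($L{\left(m \right)} = -3 + 0 = -3$)
$W = 3$ ($W = \frac{2}{2} - \frac{6}{-3} = 2 \cdot \frac{1}{2} - -2 = 1 + 2 = 3$)
$V{\left(n \right)} = 3$
$V{\left(a{\left(-4 \right)} \right)} - 12 Q = 3 - \frac{168}{5} = - \frac{153}{5}$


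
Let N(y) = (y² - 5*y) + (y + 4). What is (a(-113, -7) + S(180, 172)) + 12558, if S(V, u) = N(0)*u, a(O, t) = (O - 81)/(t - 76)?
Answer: 1099612/83 ≈ 13248.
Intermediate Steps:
N(y) = 4 + y² - 4*y (N(y) = (y² - 5*y) + (4 + y) = 4 + y² - 4*y)
a(O, t) = (-81 + O)/(-76 + t)
S(V, u) = 4*u (S(V, u) = (4 + 0² - 4*0)*u = (4 + 0 + 0)*u = 4*u)
(a(-113, -7) + S(180, 172)) + 12558 = ((-81 - 113)/(-76 - 7) + 4*172) + 12558 = (-194/(-83) + 688) + 12558 = (-1/83*(-194) + 688) + 12558 = (194/83 + 688) + 12558 = 57298/83 + 12558 = 1099612/83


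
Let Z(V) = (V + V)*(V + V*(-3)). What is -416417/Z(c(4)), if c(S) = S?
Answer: 416417/64 ≈ 6506.5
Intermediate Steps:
Z(V) = -4*V² (Z(V) = (2*V)*(V - 3*V) = (2*V)*(-2*V) = -4*V²)
-416417/Z(c(4)) = -416417/((-4*4²)) = -416417/((-4*16)) = -416417/(-64) = -416417*(-1/64) = 416417/64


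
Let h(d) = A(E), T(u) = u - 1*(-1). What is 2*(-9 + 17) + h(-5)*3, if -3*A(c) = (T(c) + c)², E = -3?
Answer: -9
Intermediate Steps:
T(u) = 1 + u (T(u) = u + 1 = 1 + u)
A(c) = -(1 + 2*c)²/3 (A(c) = -((1 + c) + c)²/3 = -(1 + 2*c)²/3)
h(d) = -25/3 (h(d) = -(1 + 2*(-3))²/3 = -(1 - 6)²/3 = -⅓*(-5)² = -⅓*25 = -25/3)
2*(-9 + 17) + h(-5)*3 = 2*(-9 + 17) - 25/3*3 = 2*8 - 25 = 16 - 25 = -9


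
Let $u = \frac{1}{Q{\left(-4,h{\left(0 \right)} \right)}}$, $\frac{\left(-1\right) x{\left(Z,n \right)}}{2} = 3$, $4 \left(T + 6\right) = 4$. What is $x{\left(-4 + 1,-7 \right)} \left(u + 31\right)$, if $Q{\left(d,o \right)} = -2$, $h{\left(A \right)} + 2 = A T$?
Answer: $-183$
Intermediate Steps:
$T = -5$ ($T = -6 + \frac{1}{4} \cdot 4 = -6 + 1 = -5$)
$x{\left(Z,n \right)} = -6$ ($x{\left(Z,n \right)} = \left(-2\right) 3 = -6$)
$h{\left(A \right)} = -2 - 5 A$ ($h{\left(A \right)} = -2 + A \left(-5\right) = -2 - 5 A$)
$u = - \frac{1}{2}$ ($u = \frac{1}{-2} = - \frac{1}{2} \approx -0.5$)
$x{\left(-4 + 1,-7 \right)} \left(u + 31\right) = - 6 \left(- \frac{1}{2} + 31\right) = \left(-6\right) \frac{61}{2} = -183$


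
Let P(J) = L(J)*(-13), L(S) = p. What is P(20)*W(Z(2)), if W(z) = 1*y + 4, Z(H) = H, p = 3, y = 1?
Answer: -195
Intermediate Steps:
W(z) = 5 (W(z) = 1*1 + 4 = 1 + 4 = 5)
L(S) = 3
P(J) = -39 (P(J) = 3*(-13) = -39)
P(20)*W(Z(2)) = -39*5 = -195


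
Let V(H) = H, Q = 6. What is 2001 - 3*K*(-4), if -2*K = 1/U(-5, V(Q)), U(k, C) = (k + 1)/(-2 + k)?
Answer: 3981/2 ≈ 1990.5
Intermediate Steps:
U(k, C) = (1 + k)/(-2 + k)
K = -7/8 (K = -(-2 - 5)/(1 - 5)/2 = -1/(2*(-4/(-7))) = -1/(2*((-⅐*(-4)))) = -1/(2*4/7) = -½*7/4 = -7/8 ≈ -0.87500)
2001 - 3*K*(-4) = 2001 - 3*(-7/8)*(-4) = 2001 - (-21)*(-4)/8 = 2001 - 1*21/2 = 2001 - 21/2 = 3981/2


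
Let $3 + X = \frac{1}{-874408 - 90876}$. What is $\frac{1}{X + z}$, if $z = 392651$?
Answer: $\frac{965284}{379016832031} \approx 2.5468 \cdot 10^{-6}$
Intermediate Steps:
$X = - \frac{2895853}{965284}$ ($X = -3 + \frac{1}{-874408 - 90876} = -3 + \frac{1}{-965284} = -3 - \frac{1}{965284} = - \frac{2895853}{965284} \approx -3.0$)
$\frac{1}{X + z} = \frac{1}{- \frac{2895853}{965284} + 392651} = \frac{1}{\frac{379016832031}{965284}} = \frac{965284}{379016832031}$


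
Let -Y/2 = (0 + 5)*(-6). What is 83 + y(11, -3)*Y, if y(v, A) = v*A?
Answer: -1897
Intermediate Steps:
y(v, A) = A*v
Y = 60 (Y = -2*(0 + 5)*(-6) = -10*(-6) = -2*(-30) = 60)
83 + y(11, -3)*Y = 83 - 3*11*60 = 83 - 33*60 = 83 - 1980 = -1897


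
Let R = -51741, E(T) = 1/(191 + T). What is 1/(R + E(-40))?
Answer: -151/7812890 ≈ -1.9327e-5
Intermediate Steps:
1/(R + E(-40)) = 1/(-51741 + 1/(191 - 40)) = 1/(-51741 + 1/151) = 1/(-7812890/151) = -151/7812890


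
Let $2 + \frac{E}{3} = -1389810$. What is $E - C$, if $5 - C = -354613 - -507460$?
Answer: $-4016594$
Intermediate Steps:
$E = -4169436$ ($E = -6 + 3 \left(-1389810\right) = -6 - 4169430 = -4169436$)
$C = -152842$ ($C = 5 - \left(-354613 - -507460\right) = 5 - \left(-354613 + 507460\right) = 5 - 152847 = -152842$)
$E - C = -4169436 - -152842 = -4169436 + 152842 = -4016594$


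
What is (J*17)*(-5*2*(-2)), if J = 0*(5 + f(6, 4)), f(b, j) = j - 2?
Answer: 0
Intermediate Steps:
f(b, j) = -2 + j
J = 0 (J = 0*(5 + (-2 + 4)) = 0*(5 + 2) = 0*7 = 0)
(J*17)*(-5*2*(-2)) = (0*17)*(-5*2*(-2)) = 0*(-10*(-2)) = 0*20 = 0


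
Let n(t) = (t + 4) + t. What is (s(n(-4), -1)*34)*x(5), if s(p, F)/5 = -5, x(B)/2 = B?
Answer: -8500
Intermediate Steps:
x(B) = 2*B
n(t) = 4 + 2*t (n(t) = (4 + t) + t = 4 + 2*t)
s(p, F) = -25 (s(p, F) = 5*(-5) = -25)
(s(n(-4), -1)*34)*x(5) = (-25*34)*(2*5) = -850*10 = -8500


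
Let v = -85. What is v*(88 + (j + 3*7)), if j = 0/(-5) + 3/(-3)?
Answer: -9180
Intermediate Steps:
j = -1 (j = 0*(-⅕) + 3*(-⅓) = 0 - 1 = -1)
v*(88 + (j + 3*7)) = -85*(88 + (-1 + 3*7)) = -85*(88 + (-1 + 21)) = -85*(88 + 20) = -85*108 = -9180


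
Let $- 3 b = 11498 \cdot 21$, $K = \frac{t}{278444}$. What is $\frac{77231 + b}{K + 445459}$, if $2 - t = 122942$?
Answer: $- \frac{226583805}{31008815714} \approx -0.0073071$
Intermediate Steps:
$t = -122940$ ($t = 2 - 122942 = -122940$)
$K = - \frac{30735}{69611}$ ($K = - \frac{122940}{278444} = \left(-122940\right) \frac{1}{278444} = - \frac{30735}{69611} \approx -0.44152$)
$b = -80486$ ($b = - \frac{11498 \cdot 21}{3} = \left(- \frac{1}{3}\right) 241458 = -80486$)
$\frac{77231 + b}{K + 445459} = \frac{77231 - 80486}{- \frac{30735}{69611} + 445459} = - \frac{3255}{\frac{31008815714}{69611}} = \left(-3255\right) \frac{69611}{31008815714} = - \frac{226583805}{31008815714}$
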